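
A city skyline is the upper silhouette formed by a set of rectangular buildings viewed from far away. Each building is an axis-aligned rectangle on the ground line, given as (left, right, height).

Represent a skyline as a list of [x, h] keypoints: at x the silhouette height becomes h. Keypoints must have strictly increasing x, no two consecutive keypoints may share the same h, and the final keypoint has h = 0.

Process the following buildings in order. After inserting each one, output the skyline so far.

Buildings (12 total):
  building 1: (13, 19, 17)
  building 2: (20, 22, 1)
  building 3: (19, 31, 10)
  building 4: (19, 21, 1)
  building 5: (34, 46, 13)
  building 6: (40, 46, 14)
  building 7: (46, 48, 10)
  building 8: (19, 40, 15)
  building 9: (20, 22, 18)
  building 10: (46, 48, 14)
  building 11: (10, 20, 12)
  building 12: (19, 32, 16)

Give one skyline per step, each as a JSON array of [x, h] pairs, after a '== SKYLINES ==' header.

== SKYLINES ==
[[13,17],[19,0]]
[[13,17],[19,0],[20,1],[22,0]]
[[13,17],[19,10],[31,0]]
[[13,17],[19,10],[31,0]]
[[13,17],[19,10],[31,0],[34,13],[46,0]]
[[13,17],[19,10],[31,0],[34,13],[40,14],[46,0]]
[[13,17],[19,10],[31,0],[34,13],[40,14],[46,10],[48,0]]
[[13,17],[19,15],[40,14],[46,10],[48,0]]
[[13,17],[19,15],[20,18],[22,15],[40,14],[46,10],[48,0]]
[[13,17],[19,15],[20,18],[22,15],[40,14],[48,0]]
[[10,12],[13,17],[19,15],[20,18],[22,15],[40,14],[48,0]]
[[10,12],[13,17],[19,16],[20,18],[22,16],[32,15],[40,14],[48,0]]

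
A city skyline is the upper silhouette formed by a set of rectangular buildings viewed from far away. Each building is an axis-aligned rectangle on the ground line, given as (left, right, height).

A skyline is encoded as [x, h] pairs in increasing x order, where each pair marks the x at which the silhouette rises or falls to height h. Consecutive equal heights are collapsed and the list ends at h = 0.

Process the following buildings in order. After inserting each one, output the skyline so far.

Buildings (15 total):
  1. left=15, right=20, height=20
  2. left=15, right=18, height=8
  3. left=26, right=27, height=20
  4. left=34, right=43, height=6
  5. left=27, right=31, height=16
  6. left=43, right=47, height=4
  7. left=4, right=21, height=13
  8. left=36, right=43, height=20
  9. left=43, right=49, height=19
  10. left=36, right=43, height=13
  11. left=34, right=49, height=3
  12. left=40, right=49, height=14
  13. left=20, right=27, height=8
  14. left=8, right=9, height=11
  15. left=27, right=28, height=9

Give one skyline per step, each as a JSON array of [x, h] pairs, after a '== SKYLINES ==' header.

== SKYLINES ==
[[15,20],[20,0]]
[[15,20],[20,0]]
[[15,20],[20,0],[26,20],[27,0]]
[[15,20],[20,0],[26,20],[27,0],[34,6],[43,0]]
[[15,20],[20,0],[26,20],[27,16],[31,0],[34,6],[43,0]]
[[15,20],[20,0],[26,20],[27,16],[31,0],[34,6],[43,4],[47,0]]
[[4,13],[15,20],[20,13],[21,0],[26,20],[27,16],[31,0],[34,6],[43,4],[47,0]]
[[4,13],[15,20],[20,13],[21,0],[26,20],[27,16],[31,0],[34,6],[36,20],[43,4],[47,0]]
[[4,13],[15,20],[20,13],[21,0],[26,20],[27,16],[31,0],[34,6],[36,20],[43,19],[49,0]]
[[4,13],[15,20],[20,13],[21,0],[26,20],[27,16],[31,0],[34,6],[36,20],[43,19],[49,0]]
[[4,13],[15,20],[20,13],[21,0],[26,20],[27,16],[31,0],[34,6],[36,20],[43,19],[49,0]]
[[4,13],[15,20],[20,13],[21,0],[26,20],[27,16],[31,0],[34,6],[36,20],[43,19],[49,0]]
[[4,13],[15,20],[20,13],[21,8],[26,20],[27,16],[31,0],[34,6],[36,20],[43,19],[49,0]]
[[4,13],[15,20],[20,13],[21,8],[26,20],[27,16],[31,0],[34,6],[36,20],[43,19],[49,0]]
[[4,13],[15,20],[20,13],[21,8],[26,20],[27,16],[31,0],[34,6],[36,20],[43,19],[49,0]]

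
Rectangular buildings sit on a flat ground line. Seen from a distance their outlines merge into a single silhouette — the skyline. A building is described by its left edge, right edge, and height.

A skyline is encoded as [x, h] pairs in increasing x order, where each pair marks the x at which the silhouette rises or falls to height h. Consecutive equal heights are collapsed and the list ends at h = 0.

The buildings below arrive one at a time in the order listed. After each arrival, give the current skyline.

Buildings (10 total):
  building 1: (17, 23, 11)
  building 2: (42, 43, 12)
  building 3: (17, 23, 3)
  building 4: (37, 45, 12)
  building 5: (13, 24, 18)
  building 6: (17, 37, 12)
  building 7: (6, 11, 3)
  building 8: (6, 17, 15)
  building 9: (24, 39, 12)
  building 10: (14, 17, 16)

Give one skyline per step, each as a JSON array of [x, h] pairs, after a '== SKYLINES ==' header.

== SKYLINES ==
[[17,11],[23,0]]
[[17,11],[23,0],[42,12],[43,0]]
[[17,11],[23,0],[42,12],[43,0]]
[[17,11],[23,0],[37,12],[45,0]]
[[13,18],[24,0],[37,12],[45,0]]
[[13,18],[24,12],[45,0]]
[[6,3],[11,0],[13,18],[24,12],[45,0]]
[[6,15],[13,18],[24,12],[45,0]]
[[6,15],[13,18],[24,12],[45,0]]
[[6,15],[13,18],[24,12],[45,0]]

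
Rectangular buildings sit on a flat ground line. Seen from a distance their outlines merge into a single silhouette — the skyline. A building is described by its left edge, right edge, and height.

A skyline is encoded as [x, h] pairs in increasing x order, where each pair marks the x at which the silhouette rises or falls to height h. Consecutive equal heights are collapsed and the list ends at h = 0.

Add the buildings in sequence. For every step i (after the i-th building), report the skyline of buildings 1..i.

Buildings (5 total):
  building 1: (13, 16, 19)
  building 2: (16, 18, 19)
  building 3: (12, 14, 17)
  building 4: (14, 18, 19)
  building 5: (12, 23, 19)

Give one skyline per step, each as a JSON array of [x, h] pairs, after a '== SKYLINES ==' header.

== SKYLINES ==
[[13,19],[16,0]]
[[13,19],[18,0]]
[[12,17],[13,19],[18,0]]
[[12,17],[13,19],[18,0]]
[[12,19],[23,0]]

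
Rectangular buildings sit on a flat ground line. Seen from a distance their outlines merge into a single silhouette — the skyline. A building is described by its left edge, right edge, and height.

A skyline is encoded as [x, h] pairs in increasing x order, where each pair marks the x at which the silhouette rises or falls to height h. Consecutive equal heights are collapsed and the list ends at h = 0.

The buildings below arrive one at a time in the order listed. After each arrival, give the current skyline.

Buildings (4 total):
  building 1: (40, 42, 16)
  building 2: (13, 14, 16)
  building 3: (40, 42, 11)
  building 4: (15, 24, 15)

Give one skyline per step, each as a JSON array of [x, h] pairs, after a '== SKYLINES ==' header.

== SKYLINES ==
[[40,16],[42,0]]
[[13,16],[14,0],[40,16],[42,0]]
[[13,16],[14,0],[40,16],[42,0]]
[[13,16],[14,0],[15,15],[24,0],[40,16],[42,0]]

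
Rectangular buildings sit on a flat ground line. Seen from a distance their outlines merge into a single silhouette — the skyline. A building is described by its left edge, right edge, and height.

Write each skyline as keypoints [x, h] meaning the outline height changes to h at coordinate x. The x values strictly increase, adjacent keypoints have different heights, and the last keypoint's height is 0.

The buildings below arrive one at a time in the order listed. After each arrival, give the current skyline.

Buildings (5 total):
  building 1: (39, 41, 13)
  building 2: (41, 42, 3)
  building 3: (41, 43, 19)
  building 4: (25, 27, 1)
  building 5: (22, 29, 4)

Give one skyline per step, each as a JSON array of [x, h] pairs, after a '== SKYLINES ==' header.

== SKYLINES ==
[[39,13],[41,0]]
[[39,13],[41,3],[42,0]]
[[39,13],[41,19],[43,0]]
[[25,1],[27,0],[39,13],[41,19],[43,0]]
[[22,4],[29,0],[39,13],[41,19],[43,0]]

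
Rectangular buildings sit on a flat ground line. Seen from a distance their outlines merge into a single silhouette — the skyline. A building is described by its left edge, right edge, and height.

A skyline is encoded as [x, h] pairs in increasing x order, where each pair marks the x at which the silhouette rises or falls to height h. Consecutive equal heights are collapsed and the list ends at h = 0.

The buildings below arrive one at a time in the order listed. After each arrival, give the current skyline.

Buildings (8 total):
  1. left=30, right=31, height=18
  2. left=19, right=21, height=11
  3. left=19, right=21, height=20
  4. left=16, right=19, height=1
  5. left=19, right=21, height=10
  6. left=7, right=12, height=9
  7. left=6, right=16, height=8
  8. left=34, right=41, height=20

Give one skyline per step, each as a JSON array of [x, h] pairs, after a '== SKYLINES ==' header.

== SKYLINES ==
[[30,18],[31,0]]
[[19,11],[21,0],[30,18],[31,0]]
[[19,20],[21,0],[30,18],[31,0]]
[[16,1],[19,20],[21,0],[30,18],[31,0]]
[[16,1],[19,20],[21,0],[30,18],[31,0]]
[[7,9],[12,0],[16,1],[19,20],[21,0],[30,18],[31,0]]
[[6,8],[7,9],[12,8],[16,1],[19,20],[21,0],[30,18],[31,0]]
[[6,8],[7,9],[12,8],[16,1],[19,20],[21,0],[30,18],[31,0],[34,20],[41,0]]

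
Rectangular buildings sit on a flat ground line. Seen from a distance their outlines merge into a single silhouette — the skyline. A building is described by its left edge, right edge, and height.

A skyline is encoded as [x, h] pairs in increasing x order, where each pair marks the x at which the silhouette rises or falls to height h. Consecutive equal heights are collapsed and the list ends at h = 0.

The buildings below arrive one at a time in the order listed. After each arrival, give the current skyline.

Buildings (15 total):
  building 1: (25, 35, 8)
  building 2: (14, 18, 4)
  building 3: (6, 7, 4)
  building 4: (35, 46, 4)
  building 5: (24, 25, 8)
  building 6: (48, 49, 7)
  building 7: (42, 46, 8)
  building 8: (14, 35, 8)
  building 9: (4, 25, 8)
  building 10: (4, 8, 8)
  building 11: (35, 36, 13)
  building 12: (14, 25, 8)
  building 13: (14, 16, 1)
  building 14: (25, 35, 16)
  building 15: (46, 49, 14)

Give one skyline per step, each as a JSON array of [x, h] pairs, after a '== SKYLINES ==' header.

== SKYLINES ==
[[25,8],[35,0]]
[[14,4],[18,0],[25,8],[35,0]]
[[6,4],[7,0],[14,4],[18,0],[25,8],[35,0]]
[[6,4],[7,0],[14,4],[18,0],[25,8],[35,4],[46,0]]
[[6,4],[7,0],[14,4],[18,0],[24,8],[35,4],[46,0]]
[[6,4],[7,0],[14,4],[18,0],[24,8],[35,4],[46,0],[48,7],[49,0]]
[[6,4],[7,0],[14,4],[18,0],[24,8],[35,4],[42,8],[46,0],[48,7],[49,0]]
[[6,4],[7,0],[14,8],[35,4],[42,8],[46,0],[48,7],[49,0]]
[[4,8],[35,4],[42,8],[46,0],[48,7],[49,0]]
[[4,8],[35,4],[42,8],[46,0],[48,7],[49,0]]
[[4,8],[35,13],[36,4],[42,8],[46,0],[48,7],[49,0]]
[[4,8],[35,13],[36,4],[42,8],[46,0],[48,7],[49,0]]
[[4,8],[35,13],[36,4],[42,8],[46,0],[48,7],[49,0]]
[[4,8],[25,16],[35,13],[36,4],[42,8],[46,0],[48,7],[49,0]]
[[4,8],[25,16],[35,13],[36,4],[42,8],[46,14],[49,0]]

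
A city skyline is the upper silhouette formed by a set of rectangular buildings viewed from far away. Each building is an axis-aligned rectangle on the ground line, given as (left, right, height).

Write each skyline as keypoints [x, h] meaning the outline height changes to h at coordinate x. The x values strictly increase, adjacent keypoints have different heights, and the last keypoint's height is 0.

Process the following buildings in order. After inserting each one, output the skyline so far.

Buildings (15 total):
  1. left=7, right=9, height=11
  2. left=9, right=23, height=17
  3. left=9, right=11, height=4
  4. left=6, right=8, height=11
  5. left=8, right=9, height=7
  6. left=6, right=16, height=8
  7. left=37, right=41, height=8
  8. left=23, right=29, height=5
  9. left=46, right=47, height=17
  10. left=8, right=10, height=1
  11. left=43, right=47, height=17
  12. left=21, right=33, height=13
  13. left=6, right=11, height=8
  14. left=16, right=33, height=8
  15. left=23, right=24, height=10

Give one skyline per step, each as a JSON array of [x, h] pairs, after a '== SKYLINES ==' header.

== SKYLINES ==
[[7,11],[9,0]]
[[7,11],[9,17],[23,0]]
[[7,11],[9,17],[23,0]]
[[6,11],[9,17],[23,0]]
[[6,11],[9,17],[23,0]]
[[6,11],[9,17],[23,0]]
[[6,11],[9,17],[23,0],[37,8],[41,0]]
[[6,11],[9,17],[23,5],[29,0],[37,8],[41,0]]
[[6,11],[9,17],[23,5],[29,0],[37,8],[41,0],[46,17],[47,0]]
[[6,11],[9,17],[23,5],[29,0],[37,8],[41,0],[46,17],[47,0]]
[[6,11],[9,17],[23,5],[29,0],[37,8],[41,0],[43,17],[47,0]]
[[6,11],[9,17],[23,13],[33,0],[37,8],[41,0],[43,17],[47,0]]
[[6,11],[9,17],[23,13],[33,0],[37,8],[41,0],[43,17],[47,0]]
[[6,11],[9,17],[23,13],[33,0],[37,8],[41,0],[43,17],[47,0]]
[[6,11],[9,17],[23,13],[33,0],[37,8],[41,0],[43,17],[47,0]]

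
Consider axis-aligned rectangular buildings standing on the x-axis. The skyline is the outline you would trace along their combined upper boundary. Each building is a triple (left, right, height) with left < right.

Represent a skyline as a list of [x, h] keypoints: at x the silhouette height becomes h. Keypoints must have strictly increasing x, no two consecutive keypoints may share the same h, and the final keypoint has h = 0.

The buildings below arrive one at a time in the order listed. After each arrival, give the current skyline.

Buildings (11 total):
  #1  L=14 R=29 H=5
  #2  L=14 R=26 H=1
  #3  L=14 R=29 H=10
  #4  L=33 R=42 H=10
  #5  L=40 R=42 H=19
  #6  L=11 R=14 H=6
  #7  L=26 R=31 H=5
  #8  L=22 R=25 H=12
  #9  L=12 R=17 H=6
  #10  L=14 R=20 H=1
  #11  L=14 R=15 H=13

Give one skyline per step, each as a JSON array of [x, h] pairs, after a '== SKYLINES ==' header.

== SKYLINES ==
[[14,5],[29,0]]
[[14,5],[29,0]]
[[14,10],[29,0]]
[[14,10],[29,0],[33,10],[42,0]]
[[14,10],[29,0],[33,10],[40,19],[42,0]]
[[11,6],[14,10],[29,0],[33,10],[40,19],[42,0]]
[[11,6],[14,10],[29,5],[31,0],[33,10],[40,19],[42,0]]
[[11,6],[14,10],[22,12],[25,10],[29,5],[31,0],[33,10],[40,19],[42,0]]
[[11,6],[14,10],[22,12],[25,10],[29,5],[31,0],[33,10],[40,19],[42,0]]
[[11,6],[14,10],[22,12],[25,10],[29,5],[31,0],[33,10],[40,19],[42,0]]
[[11,6],[14,13],[15,10],[22,12],[25,10],[29,5],[31,0],[33,10],[40,19],[42,0]]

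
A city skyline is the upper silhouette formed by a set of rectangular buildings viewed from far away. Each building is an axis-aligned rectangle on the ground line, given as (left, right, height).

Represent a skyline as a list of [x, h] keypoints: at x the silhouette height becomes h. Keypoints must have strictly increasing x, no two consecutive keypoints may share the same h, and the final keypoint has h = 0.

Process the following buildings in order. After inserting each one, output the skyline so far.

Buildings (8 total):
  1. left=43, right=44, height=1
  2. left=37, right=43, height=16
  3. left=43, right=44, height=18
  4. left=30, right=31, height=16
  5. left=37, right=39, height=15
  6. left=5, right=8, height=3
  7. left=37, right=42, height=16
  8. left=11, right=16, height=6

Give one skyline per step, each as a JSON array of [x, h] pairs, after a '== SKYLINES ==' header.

== SKYLINES ==
[[43,1],[44,0]]
[[37,16],[43,1],[44,0]]
[[37,16],[43,18],[44,0]]
[[30,16],[31,0],[37,16],[43,18],[44,0]]
[[30,16],[31,0],[37,16],[43,18],[44,0]]
[[5,3],[8,0],[30,16],[31,0],[37,16],[43,18],[44,0]]
[[5,3],[8,0],[30,16],[31,0],[37,16],[43,18],[44,0]]
[[5,3],[8,0],[11,6],[16,0],[30,16],[31,0],[37,16],[43,18],[44,0]]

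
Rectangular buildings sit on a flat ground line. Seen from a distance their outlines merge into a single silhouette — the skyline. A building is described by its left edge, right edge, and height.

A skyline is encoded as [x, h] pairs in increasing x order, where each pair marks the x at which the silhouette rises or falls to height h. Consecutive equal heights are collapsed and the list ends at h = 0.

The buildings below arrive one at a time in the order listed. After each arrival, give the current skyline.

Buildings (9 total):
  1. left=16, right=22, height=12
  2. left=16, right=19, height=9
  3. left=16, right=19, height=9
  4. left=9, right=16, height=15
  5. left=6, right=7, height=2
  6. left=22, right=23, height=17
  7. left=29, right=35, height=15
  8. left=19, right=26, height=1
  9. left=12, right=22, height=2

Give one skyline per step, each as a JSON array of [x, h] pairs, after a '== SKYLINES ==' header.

== SKYLINES ==
[[16,12],[22,0]]
[[16,12],[22,0]]
[[16,12],[22,0]]
[[9,15],[16,12],[22,0]]
[[6,2],[7,0],[9,15],[16,12],[22,0]]
[[6,2],[7,0],[9,15],[16,12],[22,17],[23,0]]
[[6,2],[7,0],[9,15],[16,12],[22,17],[23,0],[29,15],[35,0]]
[[6,2],[7,0],[9,15],[16,12],[22,17],[23,1],[26,0],[29,15],[35,0]]
[[6,2],[7,0],[9,15],[16,12],[22,17],[23,1],[26,0],[29,15],[35,0]]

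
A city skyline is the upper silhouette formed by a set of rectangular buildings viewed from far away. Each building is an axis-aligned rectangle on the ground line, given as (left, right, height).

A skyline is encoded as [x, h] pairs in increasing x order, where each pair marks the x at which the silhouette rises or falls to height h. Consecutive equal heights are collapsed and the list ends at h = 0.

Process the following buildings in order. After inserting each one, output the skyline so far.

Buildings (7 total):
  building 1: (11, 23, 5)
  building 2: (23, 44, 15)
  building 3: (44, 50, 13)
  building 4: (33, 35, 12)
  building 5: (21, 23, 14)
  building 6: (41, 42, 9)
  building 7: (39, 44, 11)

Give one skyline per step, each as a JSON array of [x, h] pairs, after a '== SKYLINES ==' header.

== SKYLINES ==
[[11,5],[23,0]]
[[11,5],[23,15],[44,0]]
[[11,5],[23,15],[44,13],[50,0]]
[[11,5],[23,15],[44,13],[50,0]]
[[11,5],[21,14],[23,15],[44,13],[50,0]]
[[11,5],[21,14],[23,15],[44,13],[50,0]]
[[11,5],[21,14],[23,15],[44,13],[50,0]]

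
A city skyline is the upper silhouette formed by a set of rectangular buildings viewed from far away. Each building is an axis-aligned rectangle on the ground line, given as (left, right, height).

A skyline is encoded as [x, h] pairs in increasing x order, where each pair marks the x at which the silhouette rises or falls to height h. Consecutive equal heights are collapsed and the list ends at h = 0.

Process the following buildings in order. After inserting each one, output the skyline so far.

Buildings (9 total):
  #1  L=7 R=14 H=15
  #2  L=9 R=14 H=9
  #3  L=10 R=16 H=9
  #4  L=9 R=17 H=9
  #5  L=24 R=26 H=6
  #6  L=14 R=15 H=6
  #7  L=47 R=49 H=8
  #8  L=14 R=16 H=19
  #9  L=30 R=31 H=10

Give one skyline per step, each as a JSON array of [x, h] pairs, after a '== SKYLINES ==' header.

== SKYLINES ==
[[7,15],[14,0]]
[[7,15],[14,0]]
[[7,15],[14,9],[16,0]]
[[7,15],[14,9],[17,0]]
[[7,15],[14,9],[17,0],[24,6],[26,0]]
[[7,15],[14,9],[17,0],[24,6],[26,0]]
[[7,15],[14,9],[17,0],[24,6],[26,0],[47,8],[49,0]]
[[7,15],[14,19],[16,9],[17,0],[24,6],[26,0],[47,8],[49,0]]
[[7,15],[14,19],[16,9],[17,0],[24,6],[26,0],[30,10],[31,0],[47,8],[49,0]]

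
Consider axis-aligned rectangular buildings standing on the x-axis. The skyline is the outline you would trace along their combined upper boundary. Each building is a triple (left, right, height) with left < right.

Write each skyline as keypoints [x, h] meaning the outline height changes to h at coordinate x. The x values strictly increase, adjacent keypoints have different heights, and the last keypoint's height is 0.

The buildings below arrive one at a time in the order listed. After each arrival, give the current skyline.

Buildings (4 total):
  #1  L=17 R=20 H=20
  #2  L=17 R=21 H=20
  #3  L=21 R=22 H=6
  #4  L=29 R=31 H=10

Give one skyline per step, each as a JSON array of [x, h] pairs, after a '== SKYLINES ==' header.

== SKYLINES ==
[[17,20],[20,0]]
[[17,20],[21,0]]
[[17,20],[21,6],[22,0]]
[[17,20],[21,6],[22,0],[29,10],[31,0]]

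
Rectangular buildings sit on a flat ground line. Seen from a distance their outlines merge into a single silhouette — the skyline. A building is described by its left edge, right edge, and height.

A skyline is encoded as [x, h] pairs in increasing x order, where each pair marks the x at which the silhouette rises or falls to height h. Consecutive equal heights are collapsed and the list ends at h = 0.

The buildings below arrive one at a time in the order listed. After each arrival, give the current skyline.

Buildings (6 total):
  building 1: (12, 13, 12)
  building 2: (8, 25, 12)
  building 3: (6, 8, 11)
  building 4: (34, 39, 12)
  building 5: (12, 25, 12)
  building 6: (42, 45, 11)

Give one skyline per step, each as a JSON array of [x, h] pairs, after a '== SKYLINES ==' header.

== SKYLINES ==
[[12,12],[13,0]]
[[8,12],[25,0]]
[[6,11],[8,12],[25,0]]
[[6,11],[8,12],[25,0],[34,12],[39,0]]
[[6,11],[8,12],[25,0],[34,12],[39,0]]
[[6,11],[8,12],[25,0],[34,12],[39,0],[42,11],[45,0]]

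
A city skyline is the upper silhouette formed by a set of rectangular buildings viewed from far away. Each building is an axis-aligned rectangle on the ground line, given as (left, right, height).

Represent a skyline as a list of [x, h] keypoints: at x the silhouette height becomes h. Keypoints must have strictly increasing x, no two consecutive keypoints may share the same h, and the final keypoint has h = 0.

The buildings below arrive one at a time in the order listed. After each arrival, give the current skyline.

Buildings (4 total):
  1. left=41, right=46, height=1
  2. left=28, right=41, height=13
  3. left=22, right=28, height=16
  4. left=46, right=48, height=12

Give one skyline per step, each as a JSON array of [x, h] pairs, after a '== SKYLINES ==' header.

== SKYLINES ==
[[41,1],[46,0]]
[[28,13],[41,1],[46,0]]
[[22,16],[28,13],[41,1],[46,0]]
[[22,16],[28,13],[41,1],[46,12],[48,0]]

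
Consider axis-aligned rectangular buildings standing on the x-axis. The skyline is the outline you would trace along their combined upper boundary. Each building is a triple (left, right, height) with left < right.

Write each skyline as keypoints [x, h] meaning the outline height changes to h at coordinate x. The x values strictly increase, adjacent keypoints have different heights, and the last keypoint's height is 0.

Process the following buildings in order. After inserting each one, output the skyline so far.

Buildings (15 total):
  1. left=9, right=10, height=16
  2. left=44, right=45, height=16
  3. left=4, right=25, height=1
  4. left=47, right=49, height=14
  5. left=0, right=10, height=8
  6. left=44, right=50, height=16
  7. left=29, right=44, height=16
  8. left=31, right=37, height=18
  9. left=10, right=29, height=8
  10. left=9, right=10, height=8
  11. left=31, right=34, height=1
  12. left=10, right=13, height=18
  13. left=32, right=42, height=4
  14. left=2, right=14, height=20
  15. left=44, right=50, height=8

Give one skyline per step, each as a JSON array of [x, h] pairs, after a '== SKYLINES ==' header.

== SKYLINES ==
[[9,16],[10,0]]
[[9,16],[10,0],[44,16],[45,0]]
[[4,1],[9,16],[10,1],[25,0],[44,16],[45,0]]
[[4,1],[9,16],[10,1],[25,0],[44,16],[45,0],[47,14],[49,0]]
[[0,8],[9,16],[10,1],[25,0],[44,16],[45,0],[47,14],[49,0]]
[[0,8],[9,16],[10,1],[25,0],[44,16],[50,0]]
[[0,8],[9,16],[10,1],[25,0],[29,16],[50,0]]
[[0,8],[9,16],[10,1],[25,0],[29,16],[31,18],[37,16],[50,0]]
[[0,8],[9,16],[10,8],[29,16],[31,18],[37,16],[50,0]]
[[0,8],[9,16],[10,8],[29,16],[31,18],[37,16],[50,0]]
[[0,8],[9,16],[10,8],[29,16],[31,18],[37,16],[50,0]]
[[0,8],[9,16],[10,18],[13,8],[29,16],[31,18],[37,16],[50,0]]
[[0,8],[9,16],[10,18],[13,8],[29,16],[31,18],[37,16],[50,0]]
[[0,8],[2,20],[14,8],[29,16],[31,18],[37,16],[50,0]]
[[0,8],[2,20],[14,8],[29,16],[31,18],[37,16],[50,0]]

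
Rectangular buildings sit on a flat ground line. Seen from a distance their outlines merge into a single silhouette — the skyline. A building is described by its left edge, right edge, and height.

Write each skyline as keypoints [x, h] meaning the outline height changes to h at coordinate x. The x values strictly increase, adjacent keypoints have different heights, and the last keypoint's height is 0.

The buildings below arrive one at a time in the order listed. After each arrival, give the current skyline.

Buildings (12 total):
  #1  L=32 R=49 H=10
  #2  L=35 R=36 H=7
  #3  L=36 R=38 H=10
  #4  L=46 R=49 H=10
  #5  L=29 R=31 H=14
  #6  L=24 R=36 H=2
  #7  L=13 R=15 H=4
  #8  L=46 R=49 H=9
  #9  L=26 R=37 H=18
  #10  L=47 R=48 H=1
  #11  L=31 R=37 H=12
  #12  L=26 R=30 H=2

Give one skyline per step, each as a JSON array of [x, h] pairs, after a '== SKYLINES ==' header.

== SKYLINES ==
[[32,10],[49,0]]
[[32,10],[49,0]]
[[32,10],[49,0]]
[[32,10],[49,0]]
[[29,14],[31,0],[32,10],[49,0]]
[[24,2],[29,14],[31,2],[32,10],[49,0]]
[[13,4],[15,0],[24,2],[29,14],[31,2],[32,10],[49,0]]
[[13,4],[15,0],[24,2],[29,14],[31,2],[32,10],[49,0]]
[[13,4],[15,0],[24,2],[26,18],[37,10],[49,0]]
[[13,4],[15,0],[24,2],[26,18],[37,10],[49,0]]
[[13,4],[15,0],[24,2],[26,18],[37,10],[49,0]]
[[13,4],[15,0],[24,2],[26,18],[37,10],[49,0]]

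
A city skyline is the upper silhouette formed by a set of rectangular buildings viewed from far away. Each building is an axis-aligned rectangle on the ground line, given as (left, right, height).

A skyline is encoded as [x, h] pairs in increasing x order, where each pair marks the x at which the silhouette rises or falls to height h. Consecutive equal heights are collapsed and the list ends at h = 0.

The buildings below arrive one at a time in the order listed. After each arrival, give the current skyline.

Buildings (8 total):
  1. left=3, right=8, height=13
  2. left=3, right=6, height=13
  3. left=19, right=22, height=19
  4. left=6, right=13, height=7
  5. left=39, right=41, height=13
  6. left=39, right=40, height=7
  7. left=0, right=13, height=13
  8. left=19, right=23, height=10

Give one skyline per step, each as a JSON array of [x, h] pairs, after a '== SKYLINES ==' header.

== SKYLINES ==
[[3,13],[8,0]]
[[3,13],[8,0]]
[[3,13],[8,0],[19,19],[22,0]]
[[3,13],[8,7],[13,0],[19,19],[22,0]]
[[3,13],[8,7],[13,0],[19,19],[22,0],[39,13],[41,0]]
[[3,13],[8,7],[13,0],[19,19],[22,0],[39,13],[41,0]]
[[0,13],[13,0],[19,19],[22,0],[39,13],[41,0]]
[[0,13],[13,0],[19,19],[22,10],[23,0],[39,13],[41,0]]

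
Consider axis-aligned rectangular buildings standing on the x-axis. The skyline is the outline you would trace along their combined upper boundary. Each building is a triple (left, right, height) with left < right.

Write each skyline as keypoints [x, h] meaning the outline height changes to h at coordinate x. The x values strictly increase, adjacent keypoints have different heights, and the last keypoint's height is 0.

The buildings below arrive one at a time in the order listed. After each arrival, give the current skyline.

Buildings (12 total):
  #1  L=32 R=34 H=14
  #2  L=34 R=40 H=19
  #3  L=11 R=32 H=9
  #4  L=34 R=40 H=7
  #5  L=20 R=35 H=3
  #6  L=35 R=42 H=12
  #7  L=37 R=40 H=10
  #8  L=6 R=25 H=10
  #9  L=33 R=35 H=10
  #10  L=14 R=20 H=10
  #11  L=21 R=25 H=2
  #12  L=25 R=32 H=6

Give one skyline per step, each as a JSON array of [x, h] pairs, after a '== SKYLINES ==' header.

== SKYLINES ==
[[32,14],[34,0]]
[[32,14],[34,19],[40,0]]
[[11,9],[32,14],[34,19],[40,0]]
[[11,9],[32,14],[34,19],[40,0]]
[[11,9],[32,14],[34,19],[40,0]]
[[11,9],[32,14],[34,19],[40,12],[42,0]]
[[11,9],[32,14],[34,19],[40,12],[42,0]]
[[6,10],[25,9],[32,14],[34,19],[40,12],[42,0]]
[[6,10],[25,9],[32,14],[34,19],[40,12],[42,0]]
[[6,10],[25,9],[32,14],[34,19],[40,12],[42,0]]
[[6,10],[25,9],[32,14],[34,19],[40,12],[42,0]]
[[6,10],[25,9],[32,14],[34,19],[40,12],[42,0]]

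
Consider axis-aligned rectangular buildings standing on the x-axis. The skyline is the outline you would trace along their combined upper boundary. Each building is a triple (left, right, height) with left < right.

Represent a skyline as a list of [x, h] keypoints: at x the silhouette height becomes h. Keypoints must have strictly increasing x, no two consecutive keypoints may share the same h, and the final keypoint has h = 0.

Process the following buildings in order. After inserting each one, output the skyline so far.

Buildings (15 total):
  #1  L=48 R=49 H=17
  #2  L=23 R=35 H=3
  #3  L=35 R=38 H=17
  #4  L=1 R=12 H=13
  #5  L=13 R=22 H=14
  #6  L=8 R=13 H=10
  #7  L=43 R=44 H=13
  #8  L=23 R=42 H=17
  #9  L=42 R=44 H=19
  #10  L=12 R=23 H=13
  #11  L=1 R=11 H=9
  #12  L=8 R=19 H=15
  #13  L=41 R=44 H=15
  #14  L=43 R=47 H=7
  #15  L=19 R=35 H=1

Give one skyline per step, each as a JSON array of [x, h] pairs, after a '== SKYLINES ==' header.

== SKYLINES ==
[[48,17],[49,0]]
[[23,3],[35,0],[48,17],[49,0]]
[[23,3],[35,17],[38,0],[48,17],[49,0]]
[[1,13],[12,0],[23,3],[35,17],[38,0],[48,17],[49,0]]
[[1,13],[12,0],[13,14],[22,0],[23,3],[35,17],[38,0],[48,17],[49,0]]
[[1,13],[12,10],[13,14],[22,0],[23,3],[35,17],[38,0],[48,17],[49,0]]
[[1,13],[12,10],[13,14],[22,0],[23,3],[35,17],[38,0],[43,13],[44,0],[48,17],[49,0]]
[[1,13],[12,10],[13,14],[22,0],[23,17],[42,0],[43,13],[44,0],[48,17],[49,0]]
[[1,13],[12,10],[13,14],[22,0],[23,17],[42,19],[44,0],[48,17],[49,0]]
[[1,13],[13,14],[22,13],[23,17],[42,19],[44,0],[48,17],[49,0]]
[[1,13],[13,14],[22,13],[23,17],[42,19],[44,0],[48,17],[49,0]]
[[1,13],[8,15],[19,14],[22,13],[23,17],[42,19],[44,0],[48,17],[49,0]]
[[1,13],[8,15],[19,14],[22,13],[23,17],[42,19],[44,0],[48,17],[49,0]]
[[1,13],[8,15],[19,14],[22,13],[23,17],[42,19],[44,7],[47,0],[48,17],[49,0]]
[[1,13],[8,15],[19,14],[22,13],[23,17],[42,19],[44,7],[47,0],[48,17],[49,0]]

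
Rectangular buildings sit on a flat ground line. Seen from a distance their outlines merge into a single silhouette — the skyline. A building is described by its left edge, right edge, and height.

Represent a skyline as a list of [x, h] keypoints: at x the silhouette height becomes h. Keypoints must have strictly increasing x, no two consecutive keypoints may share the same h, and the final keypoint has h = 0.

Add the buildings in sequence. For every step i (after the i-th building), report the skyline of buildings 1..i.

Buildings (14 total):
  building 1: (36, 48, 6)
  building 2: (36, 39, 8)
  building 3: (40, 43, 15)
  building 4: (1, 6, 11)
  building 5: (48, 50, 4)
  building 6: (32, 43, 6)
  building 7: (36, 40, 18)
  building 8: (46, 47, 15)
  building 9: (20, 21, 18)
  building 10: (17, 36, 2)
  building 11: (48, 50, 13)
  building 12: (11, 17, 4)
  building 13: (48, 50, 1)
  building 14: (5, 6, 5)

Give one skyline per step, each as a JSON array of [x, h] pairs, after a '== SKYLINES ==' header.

== SKYLINES ==
[[36,6],[48,0]]
[[36,8],[39,6],[48,0]]
[[36,8],[39,6],[40,15],[43,6],[48,0]]
[[1,11],[6,0],[36,8],[39,6],[40,15],[43,6],[48,0]]
[[1,11],[6,0],[36,8],[39,6],[40,15],[43,6],[48,4],[50,0]]
[[1,11],[6,0],[32,6],[36,8],[39,6],[40,15],[43,6],[48,4],[50,0]]
[[1,11],[6,0],[32,6],[36,18],[40,15],[43,6],[48,4],[50,0]]
[[1,11],[6,0],[32,6],[36,18],[40,15],[43,6],[46,15],[47,6],[48,4],[50,0]]
[[1,11],[6,0],[20,18],[21,0],[32,6],[36,18],[40,15],[43,6],[46,15],[47,6],[48,4],[50,0]]
[[1,11],[6,0],[17,2],[20,18],[21,2],[32,6],[36,18],[40,15],[43,6],[46,15],[47,6],[48,4],[50,0]]
[[1,11],[6,0],[17,2],[20,18],[21,2],[32,6],[36,18],[40,15],[43,6],[46,15],[47,6],[48,13],[50,0]]
[[1,11],[6,0],[11,4],[17,2],[20,18],[21,2],[32,6],[36,18],[40,15],[43,6],[46,15],[47,6],[48,13],[50,0]]
[[1,11],[6,0],[11,4],[17,2],[20,18],[21,2],[32,6],[36,18],[40,15],[43,6],[46,15],[47,6],[48,13],[50,0]]
[[1,11],[6,0],[11,4],[17,2],[20,18],[21,2],[32,6],[36,18],[40,15],[43,6],[46,15],[47,6],[48,13],[50,0]]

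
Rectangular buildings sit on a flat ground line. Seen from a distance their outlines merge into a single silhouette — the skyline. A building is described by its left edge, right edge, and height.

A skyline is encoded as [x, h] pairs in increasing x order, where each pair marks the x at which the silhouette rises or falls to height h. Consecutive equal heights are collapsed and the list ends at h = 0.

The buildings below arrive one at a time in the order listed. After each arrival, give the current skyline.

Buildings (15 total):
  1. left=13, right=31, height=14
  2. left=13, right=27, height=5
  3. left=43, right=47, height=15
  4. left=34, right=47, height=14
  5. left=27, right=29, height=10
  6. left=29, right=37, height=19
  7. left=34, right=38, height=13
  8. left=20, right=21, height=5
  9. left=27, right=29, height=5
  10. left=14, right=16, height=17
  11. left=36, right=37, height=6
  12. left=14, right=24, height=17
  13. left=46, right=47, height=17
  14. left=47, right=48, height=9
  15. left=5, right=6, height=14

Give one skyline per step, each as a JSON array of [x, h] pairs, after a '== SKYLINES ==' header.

== SKYLINES ==
[[13,14],[31,0]]
[[13,14],[31,0]]
[[13,14],[31,0],[43,15],[47,0]]
[[13,14],[31,0],[34,14],[43,15],[47,0]]
[[13,14],[31,0],[34,14],[43,15],[47,0]]
[[13,14],[29,19],[37,14],[43,15],[47,0]]
[[13,14],[29,19],[37,14],[43,15],[47,0]]
[[13,14],[29,19],[37,14],[43,15],[47,0]]
[[13,14],[29,19],[37,14],[43,15],[47,0]]
[[13,14],[14,17],[16,14],[29,19],[37,14],[43,15],[47,0]]
[[13,14],[14,17],[16,14],[29,19],[37,14],[43,15],[47,0]]
[[13,14],[14,17],[24,14],[29,19],[37,14],[43,15],[47,0]]
[[13,14],[14,17],[24,14],[29,19],[37,14],[43,15],[46,17],[47,0]]
[[13,14],[14,17],[24,14],[29,19],[37,14],[43,15],[46,17],[47,9],[48,0]]
[[5,14],[6,0],[13,14],[14,17],[24,14],[29,19],[37,14],[43,15],[46,17],[47,9],[48,0]]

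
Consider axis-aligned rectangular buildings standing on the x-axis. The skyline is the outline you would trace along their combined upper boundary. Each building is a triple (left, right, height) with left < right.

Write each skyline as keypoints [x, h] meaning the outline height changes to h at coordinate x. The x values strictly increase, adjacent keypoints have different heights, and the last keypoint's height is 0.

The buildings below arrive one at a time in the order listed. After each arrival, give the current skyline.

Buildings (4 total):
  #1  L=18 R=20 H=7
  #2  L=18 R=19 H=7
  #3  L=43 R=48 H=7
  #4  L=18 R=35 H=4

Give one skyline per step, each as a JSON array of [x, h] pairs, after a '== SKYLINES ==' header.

== SKYLINES ==
[[18,7],[20,0]]
[[18,7],[20,0]]
[[18,7],[20,0],[43,7],[48,0]]
[[18,7],[20,4],[35,0],[43,7],[48,0]]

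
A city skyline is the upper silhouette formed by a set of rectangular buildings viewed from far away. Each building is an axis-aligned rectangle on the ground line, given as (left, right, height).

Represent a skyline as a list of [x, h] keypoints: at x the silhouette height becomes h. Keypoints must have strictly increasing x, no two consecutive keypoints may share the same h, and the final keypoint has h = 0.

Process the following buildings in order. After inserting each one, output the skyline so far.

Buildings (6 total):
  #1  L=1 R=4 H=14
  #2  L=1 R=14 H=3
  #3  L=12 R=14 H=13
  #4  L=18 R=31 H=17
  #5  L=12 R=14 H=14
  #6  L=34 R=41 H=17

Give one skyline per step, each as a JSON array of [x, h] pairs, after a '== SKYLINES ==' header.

== SKYLINES ==
[[1,14],[4,0]]
[[1,14],[4,3],[14,0]]
[[1,14],[4,3],[12,13],[14,0]]
[[1,14],[4,3],[12,13],[14,0],[18,17],[31,0]]
[[1,14],[4,3],[12,14],[14,0],[18,17],[31,0]]
[[1,14],[4,3],[12,14],[14,0],[18,17],[31,0],[34,17],[41,0]]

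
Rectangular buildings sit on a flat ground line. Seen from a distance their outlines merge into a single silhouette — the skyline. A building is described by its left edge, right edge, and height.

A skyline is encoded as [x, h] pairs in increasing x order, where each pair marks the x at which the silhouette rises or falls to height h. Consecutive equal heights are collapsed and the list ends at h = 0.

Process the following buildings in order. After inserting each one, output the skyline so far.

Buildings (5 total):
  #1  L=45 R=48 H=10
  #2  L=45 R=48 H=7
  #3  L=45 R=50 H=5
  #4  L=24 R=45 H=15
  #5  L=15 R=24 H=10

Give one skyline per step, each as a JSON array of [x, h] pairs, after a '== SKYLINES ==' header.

== SKYLINES ==
[[45,10],[48,0]]
[[45,10],[48,0]]
[[45,10],[48,5],[50,0]]
[[24,15],[45,10],[48,5],[50,0]]
[[15,10],[24,15],[45,10],[48,5],[50,0]]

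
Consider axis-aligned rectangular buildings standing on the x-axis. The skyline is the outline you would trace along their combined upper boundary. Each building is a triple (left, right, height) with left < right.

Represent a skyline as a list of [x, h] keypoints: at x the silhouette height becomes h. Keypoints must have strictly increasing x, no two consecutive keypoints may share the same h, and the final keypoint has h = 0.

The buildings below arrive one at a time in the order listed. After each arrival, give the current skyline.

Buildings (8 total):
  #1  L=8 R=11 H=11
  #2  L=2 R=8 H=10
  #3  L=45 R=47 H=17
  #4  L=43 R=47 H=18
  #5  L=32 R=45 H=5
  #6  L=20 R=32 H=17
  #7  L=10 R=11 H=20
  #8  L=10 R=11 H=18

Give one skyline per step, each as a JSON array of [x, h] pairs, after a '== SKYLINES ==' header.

== SKYLINES ==
[[8,11],[11,0]]
[[2,10],[8,11],[11,0]]
[[2,10],[8,11],[11,0],[45,17],[47,0]]
[[2,10],[8,11],[11,0],[43,18],[47,0]]
[[2,10],[8,11],[11,0],[32,5],[43,18],[47,0]]
[[2,10],[8,11],[11,0],[20,17],[32,5],[43,18],[47,0]]
[[2,10],[8,11],[10,20],[11,0],[20,17],[32,5],[43,18],[47,0]]
[[2,10],[8,11],[10,20],[11,0],[20,17],[32,5],[43,18],[47,0]]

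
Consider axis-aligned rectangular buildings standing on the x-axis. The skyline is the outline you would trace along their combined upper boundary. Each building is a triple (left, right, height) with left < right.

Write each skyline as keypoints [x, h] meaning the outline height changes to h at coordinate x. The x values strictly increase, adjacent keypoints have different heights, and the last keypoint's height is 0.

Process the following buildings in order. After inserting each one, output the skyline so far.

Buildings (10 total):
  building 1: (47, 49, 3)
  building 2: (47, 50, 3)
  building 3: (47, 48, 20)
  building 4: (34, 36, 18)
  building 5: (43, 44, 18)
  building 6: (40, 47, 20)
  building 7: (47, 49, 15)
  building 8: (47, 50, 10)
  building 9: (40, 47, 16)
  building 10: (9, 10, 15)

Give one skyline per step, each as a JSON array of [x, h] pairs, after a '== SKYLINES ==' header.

== SKYLINES ==
[[47,3],[49,0]]
[[47,3],[50,0]]
[[47,20],[48,3],[50,0]]
[[34,18],[36,0],[47,20],[48,3],[50,0]]
[[34,18],[36,0],[43,18],[44,0],[47,20],[48,3],[50,0]]
[[34,18],[36,0],[40,20],[48,3],[50,0]]
[[34,18],[36,0],[40,20],[48,15],[49,3],[50,0]]
[[34,18],[36,0],[40,20],[48,15],[49,10],[50,0]]
[[34,18],[36,0],[40,20],[48,15],[49,10],[50,0]]
[[9,15],[10,0],[34,18],[36,0],[40,20],[48,15],[49,10],[50,0]]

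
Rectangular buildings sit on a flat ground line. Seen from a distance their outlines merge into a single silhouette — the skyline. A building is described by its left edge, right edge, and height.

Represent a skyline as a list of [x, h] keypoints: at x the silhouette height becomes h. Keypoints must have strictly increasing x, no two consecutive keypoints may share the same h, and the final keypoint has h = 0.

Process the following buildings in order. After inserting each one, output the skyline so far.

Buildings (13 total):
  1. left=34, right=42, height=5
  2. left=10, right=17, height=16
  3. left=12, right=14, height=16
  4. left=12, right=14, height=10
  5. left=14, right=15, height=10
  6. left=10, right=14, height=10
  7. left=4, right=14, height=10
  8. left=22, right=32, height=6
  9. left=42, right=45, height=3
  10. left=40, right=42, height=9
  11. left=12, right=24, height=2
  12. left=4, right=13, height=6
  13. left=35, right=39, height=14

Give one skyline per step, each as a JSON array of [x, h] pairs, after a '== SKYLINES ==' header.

== SKYLINES ==
[[34,5],[42,0]]
[[10,16],[17,0],[34,5],[42,0]]
[[10,16],[17,0],[34,5],[42,0]]
[[10,16],[17,0],[34,5],[42,0]]
[[10,16],[17,0],[34,5],[42,0]]
[[10,16],[17,0],[34,5],[42,0]]
[[4,10],[10,16],[17,0],[34,5],[42,0]]
[[4,10],[10,16],[17,0],[22,6],[32,0],[34,5],[42,0]]
[[4,10],[10,16],[17,0],[22,6],[32,0],[34,5],[42,3],[45,0]]
[[4,10],[10,16],[17,0],[22,6],[32,0],[34,5],[40,9],[42,3],[45,0]]
[[4,10],[10,16],[17,2],[22,6],[32,0],[34,5],[40,9],[42,3],[45,0]]
[[4,10],[10,16],[17,2],[22,6],[32,0],[34,5],[40,9],[42,3],[45,0]]
[[4,10],[10,16],[17,2],[22,6],[32,0],[34,5],[35,14],[39,5],[40,9],[42,3],[45,0]]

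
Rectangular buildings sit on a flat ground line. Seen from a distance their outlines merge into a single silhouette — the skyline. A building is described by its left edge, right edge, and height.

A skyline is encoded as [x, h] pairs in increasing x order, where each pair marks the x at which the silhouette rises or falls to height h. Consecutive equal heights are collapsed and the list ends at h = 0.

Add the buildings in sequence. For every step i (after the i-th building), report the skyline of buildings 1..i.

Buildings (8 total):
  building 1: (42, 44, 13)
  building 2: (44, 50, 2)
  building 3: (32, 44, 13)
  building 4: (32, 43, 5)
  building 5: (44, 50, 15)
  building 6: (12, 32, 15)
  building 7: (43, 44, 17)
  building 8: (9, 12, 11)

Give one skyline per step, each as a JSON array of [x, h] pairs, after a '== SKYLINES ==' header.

== SKYLINES ==
[[42,13],[44,0]]
[[42,13],[44,2],[50,0]]
[[32,13],[44,2],[50,0]]
[[32,13],[44,2],[50,0]]
[[32,13],[44,15],[50,0]]
[[12,15],[32,13],[44,15],[50,0]]
[[12,15],[32,13],[43,17],[44,15],[50,0]]
[[9,11],[12,15],[32,13],[43,17],[44,15],[50,0]]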